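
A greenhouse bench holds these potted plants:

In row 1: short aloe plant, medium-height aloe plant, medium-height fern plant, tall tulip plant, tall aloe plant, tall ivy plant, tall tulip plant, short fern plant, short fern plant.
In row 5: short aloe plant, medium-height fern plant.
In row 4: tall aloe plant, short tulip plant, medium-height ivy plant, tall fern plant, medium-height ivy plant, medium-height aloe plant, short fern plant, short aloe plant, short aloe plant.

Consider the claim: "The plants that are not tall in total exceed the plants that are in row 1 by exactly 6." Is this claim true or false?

There are 14 plants that are not tall.
There are 9 plants in row 1.
The claim requires 14 − 9 (= 5) to equal 6, which does not hold.

False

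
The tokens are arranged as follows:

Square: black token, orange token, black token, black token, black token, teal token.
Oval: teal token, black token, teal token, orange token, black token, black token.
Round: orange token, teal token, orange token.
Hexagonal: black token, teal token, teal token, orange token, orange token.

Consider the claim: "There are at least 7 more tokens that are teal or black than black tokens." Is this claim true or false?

False

There are 14 tokens that are teal or black.
There are 8 black tokens.
The claim requires 14 − 8 = 6 ≥ 7, which does not hold.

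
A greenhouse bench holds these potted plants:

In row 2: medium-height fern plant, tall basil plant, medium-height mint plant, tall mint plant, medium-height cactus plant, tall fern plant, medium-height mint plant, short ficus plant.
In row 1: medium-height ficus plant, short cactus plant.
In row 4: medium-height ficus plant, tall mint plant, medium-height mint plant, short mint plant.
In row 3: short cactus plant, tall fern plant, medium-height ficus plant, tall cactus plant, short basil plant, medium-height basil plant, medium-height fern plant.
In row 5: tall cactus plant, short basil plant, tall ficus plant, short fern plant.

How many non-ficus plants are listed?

Total plants: 25; with the excluded value: 5; remaining 25 − 5 = 20.

20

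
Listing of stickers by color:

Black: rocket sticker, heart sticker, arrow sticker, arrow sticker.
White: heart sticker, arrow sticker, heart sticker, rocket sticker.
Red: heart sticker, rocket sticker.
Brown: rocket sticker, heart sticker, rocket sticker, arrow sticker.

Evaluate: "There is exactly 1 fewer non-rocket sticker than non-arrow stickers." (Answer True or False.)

True

non-rocket stickers: 9.
non-arrow stickers: 10.
The claim requires 10 − 9 (= 1) to equal 1, which holds.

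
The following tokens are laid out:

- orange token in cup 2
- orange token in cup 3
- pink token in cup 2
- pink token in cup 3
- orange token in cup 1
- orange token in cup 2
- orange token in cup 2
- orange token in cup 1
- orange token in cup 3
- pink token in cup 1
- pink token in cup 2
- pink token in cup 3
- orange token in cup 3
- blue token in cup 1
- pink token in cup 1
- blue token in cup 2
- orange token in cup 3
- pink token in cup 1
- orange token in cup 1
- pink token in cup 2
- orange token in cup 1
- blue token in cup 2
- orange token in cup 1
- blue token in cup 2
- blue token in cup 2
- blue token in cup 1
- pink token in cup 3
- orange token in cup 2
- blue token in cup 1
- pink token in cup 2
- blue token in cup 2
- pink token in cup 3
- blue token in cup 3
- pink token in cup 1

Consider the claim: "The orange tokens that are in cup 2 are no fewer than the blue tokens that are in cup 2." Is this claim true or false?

|orange tokens in cup 2| = 4.
|blue tokens in cup 2| = 5.
The claim requires 4 ≥ 5, which does not hold.

False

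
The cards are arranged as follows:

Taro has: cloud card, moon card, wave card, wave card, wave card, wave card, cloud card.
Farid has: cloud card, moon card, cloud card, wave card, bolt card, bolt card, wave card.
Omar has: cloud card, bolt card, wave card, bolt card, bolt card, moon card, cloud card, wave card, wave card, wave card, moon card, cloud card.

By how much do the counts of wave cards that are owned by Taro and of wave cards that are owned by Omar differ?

0

wave cards owned by Taro: 4. wave cards owned by Omar: 4.
|4 − 4| = 4 − 4 = 0.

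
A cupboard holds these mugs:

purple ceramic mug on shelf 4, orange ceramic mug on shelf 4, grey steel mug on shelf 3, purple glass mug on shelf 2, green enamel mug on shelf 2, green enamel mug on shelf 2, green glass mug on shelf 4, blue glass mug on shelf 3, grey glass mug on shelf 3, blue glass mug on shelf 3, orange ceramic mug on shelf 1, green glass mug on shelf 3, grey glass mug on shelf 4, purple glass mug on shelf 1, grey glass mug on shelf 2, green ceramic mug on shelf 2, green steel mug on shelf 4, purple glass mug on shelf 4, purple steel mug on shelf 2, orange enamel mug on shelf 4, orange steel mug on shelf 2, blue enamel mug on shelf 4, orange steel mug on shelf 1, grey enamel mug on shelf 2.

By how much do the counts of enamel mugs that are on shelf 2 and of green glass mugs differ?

1

enamel mugs on shelf 2: 3. green glass mugs: 2.
|3 − 2| = 3 − 2 = 1.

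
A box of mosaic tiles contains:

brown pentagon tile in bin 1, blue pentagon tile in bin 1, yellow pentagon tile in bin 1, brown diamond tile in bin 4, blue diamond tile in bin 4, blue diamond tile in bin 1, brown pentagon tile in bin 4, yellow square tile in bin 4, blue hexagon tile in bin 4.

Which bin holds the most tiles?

Counts by bin: bin 4→5, bin 1→4.
The maximum is 5, held uniquely by bin 4.

bin 4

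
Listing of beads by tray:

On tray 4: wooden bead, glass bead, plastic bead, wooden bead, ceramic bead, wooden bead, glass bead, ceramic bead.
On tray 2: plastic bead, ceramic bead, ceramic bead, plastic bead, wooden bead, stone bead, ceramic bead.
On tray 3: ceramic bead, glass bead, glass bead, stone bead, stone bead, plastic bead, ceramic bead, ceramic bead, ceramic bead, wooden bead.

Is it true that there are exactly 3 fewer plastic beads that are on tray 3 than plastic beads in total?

True

There is 1 plastic bead on tray 3.
There are 4 plastic beads.
The claim requires 4 − 1 (= 3) to equal 3, which holds.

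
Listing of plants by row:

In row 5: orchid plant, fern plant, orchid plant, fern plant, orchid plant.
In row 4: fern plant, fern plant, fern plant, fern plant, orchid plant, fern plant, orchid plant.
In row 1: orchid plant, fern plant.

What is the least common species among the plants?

orchid

Counts by species: fern 8, orchid 6.
The minimum is 6, held uniquely by orchid.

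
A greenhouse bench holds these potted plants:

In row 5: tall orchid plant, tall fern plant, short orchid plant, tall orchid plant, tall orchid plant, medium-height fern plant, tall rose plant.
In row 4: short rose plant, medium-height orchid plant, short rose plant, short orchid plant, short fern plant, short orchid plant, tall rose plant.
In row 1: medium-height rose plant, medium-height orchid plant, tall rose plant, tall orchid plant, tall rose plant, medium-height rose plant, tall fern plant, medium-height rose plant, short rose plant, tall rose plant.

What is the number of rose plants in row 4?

3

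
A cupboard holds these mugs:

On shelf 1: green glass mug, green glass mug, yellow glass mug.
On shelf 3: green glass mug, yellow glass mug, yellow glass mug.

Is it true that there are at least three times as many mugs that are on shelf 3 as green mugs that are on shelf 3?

True

|mugs on shelf 3| = 3.
|green mugs on shelf 3| = 1.
The claim requires 3 ≥ 3 × 1 = 3, which holds.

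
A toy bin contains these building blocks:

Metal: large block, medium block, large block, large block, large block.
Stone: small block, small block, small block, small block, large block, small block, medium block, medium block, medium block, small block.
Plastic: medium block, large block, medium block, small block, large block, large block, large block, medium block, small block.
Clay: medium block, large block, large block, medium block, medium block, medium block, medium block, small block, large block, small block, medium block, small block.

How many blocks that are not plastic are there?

Total blocks: 36; with the excluded value: 9; remaining 36 − 9 = 27.

27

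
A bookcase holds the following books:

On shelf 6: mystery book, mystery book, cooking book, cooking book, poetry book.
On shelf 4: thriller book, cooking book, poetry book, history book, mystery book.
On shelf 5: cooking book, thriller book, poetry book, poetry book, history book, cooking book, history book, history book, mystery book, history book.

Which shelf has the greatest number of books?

shelf 5

Counts by shelf: shelf 5→10, shelf 6→5, shelf 4→5.
The maximum is 10, held uniquely by shelf 5.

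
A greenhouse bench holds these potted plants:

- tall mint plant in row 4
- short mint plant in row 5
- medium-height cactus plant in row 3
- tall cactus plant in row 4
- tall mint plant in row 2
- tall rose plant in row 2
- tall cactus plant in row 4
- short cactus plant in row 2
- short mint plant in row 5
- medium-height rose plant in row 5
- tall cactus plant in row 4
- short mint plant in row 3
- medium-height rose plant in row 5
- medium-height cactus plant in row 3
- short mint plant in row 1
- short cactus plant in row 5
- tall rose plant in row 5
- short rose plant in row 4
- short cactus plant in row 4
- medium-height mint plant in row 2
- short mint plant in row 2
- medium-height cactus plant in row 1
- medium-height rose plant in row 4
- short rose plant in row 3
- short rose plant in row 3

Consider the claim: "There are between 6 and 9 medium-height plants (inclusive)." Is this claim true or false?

There are 7 medium-height plants.
The claim requires 6 ≤ 7 ≤ 9, which holds.

True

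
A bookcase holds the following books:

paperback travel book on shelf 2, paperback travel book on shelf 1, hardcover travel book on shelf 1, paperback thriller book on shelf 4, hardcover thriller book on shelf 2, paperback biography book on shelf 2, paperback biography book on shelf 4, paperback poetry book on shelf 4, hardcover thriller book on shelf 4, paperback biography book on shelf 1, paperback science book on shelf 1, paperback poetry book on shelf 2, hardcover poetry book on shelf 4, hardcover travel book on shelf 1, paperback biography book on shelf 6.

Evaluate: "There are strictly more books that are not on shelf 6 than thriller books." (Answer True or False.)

books that are not on shelf 6: 14.
thriller books: 3.
The claim requires 14 > 3, which holds.

True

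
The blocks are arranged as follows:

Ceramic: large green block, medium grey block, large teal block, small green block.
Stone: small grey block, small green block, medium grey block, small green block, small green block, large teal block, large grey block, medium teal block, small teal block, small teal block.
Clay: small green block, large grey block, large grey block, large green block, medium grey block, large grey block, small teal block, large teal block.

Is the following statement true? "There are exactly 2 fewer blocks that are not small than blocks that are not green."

True

|blocks that are not small| = 13.
|blocks that are not green| = 15.
The claim requires 15 − 13 (= 2) to equal 2, which holds.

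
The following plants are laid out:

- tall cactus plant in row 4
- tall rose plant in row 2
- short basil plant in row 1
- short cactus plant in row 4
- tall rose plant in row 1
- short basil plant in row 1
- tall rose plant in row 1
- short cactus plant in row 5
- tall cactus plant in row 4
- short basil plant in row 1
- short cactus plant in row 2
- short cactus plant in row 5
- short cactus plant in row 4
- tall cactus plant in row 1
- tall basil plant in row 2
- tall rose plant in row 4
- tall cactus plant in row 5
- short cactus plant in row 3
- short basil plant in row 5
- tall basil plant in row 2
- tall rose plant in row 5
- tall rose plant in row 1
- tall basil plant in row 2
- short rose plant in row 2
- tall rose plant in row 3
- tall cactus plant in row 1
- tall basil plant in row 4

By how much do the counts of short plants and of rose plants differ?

short plants: 11. rose plants: 8.
|11 − 8| = 11 − 8 = 3.

3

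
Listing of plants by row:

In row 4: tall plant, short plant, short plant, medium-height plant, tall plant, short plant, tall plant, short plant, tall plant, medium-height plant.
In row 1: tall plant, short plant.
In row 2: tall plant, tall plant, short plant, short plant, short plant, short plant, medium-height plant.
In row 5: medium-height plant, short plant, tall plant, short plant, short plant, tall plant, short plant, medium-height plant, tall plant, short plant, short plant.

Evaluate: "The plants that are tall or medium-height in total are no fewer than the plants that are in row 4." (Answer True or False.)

|plants that are tall or medium-height| = 15.
|plants in row 4| = 10.
The claim requires 15 ≥ 10, which holds.

True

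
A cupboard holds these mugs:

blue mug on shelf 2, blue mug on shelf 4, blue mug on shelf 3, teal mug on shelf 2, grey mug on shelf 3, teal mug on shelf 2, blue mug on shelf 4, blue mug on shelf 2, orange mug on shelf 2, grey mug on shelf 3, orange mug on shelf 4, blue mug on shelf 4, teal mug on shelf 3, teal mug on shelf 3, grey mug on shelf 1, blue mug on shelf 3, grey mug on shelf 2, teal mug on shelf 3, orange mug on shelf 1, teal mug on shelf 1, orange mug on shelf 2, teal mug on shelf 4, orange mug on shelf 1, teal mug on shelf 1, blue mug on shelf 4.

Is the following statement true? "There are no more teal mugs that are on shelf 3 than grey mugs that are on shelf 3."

teal mugs on shelf 3: 3.
grey mugs on shelf 3: 2.
The claim requires 3 ≤ 2, which does not hold.

False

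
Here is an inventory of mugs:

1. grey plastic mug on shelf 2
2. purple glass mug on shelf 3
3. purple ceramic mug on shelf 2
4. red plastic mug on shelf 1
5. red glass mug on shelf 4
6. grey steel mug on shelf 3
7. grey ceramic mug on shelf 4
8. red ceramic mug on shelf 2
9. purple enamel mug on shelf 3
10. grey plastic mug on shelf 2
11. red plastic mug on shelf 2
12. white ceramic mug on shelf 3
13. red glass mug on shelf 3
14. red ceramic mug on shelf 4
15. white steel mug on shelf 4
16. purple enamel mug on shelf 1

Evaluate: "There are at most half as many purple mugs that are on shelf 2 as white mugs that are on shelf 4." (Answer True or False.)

False

purple mugs on shelf 2: 1.
white mugs on shelf 4: 1.
The claim requires 2 × 1 = 2 ≤ 1, which does not hold.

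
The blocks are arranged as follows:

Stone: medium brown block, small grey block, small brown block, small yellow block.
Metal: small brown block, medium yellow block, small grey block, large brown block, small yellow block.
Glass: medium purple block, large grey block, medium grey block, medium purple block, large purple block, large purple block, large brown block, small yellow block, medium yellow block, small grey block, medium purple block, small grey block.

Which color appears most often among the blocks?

grey

Counts by color: grey 6, yellow 5, purple 5, brown 5.
The maximum is 6, held uniquely by grey.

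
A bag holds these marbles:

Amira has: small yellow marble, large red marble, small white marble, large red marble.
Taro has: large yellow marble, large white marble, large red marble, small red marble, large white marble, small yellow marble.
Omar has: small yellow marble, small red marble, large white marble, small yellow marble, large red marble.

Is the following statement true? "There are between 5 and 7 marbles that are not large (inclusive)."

True

marbles that are not large: 7.
The claim requires 5 ≤ 7 ≤ 7, which holds.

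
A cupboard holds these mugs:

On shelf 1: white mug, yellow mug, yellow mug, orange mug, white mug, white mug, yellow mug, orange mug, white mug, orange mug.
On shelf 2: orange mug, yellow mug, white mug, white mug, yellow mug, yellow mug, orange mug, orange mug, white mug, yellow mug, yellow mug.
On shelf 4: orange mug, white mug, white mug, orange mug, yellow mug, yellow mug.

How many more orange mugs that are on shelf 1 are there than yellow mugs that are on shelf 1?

0

orange mugs on shelf 1: 3.
yellow mugs on shelf 1: 3.
3 − 3 = 0.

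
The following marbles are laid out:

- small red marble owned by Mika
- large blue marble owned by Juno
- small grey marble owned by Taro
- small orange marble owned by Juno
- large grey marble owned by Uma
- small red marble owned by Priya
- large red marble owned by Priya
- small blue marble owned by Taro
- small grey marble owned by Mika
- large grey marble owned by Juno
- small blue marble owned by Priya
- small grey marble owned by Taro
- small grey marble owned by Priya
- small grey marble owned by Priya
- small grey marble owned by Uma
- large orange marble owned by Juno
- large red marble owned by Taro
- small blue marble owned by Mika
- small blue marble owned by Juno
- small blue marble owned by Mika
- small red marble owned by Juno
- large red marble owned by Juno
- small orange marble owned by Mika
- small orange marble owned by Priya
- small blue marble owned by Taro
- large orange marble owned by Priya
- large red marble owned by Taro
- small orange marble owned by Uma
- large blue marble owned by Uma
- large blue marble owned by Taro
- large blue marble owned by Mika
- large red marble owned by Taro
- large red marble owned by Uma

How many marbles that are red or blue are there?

blue: 10; red: 9; together 10 + 9 = 19.

19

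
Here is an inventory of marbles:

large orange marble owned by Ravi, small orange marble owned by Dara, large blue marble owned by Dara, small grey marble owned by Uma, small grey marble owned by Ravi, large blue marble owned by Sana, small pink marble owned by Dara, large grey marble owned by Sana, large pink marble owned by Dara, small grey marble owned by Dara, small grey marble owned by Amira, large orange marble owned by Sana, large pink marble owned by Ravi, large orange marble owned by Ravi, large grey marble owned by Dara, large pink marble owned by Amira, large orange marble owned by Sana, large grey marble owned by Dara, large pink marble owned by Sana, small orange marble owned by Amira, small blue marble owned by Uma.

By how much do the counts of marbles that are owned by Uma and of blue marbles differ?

marbles owned by Uma: 2. blue marbles: 3.
|2 − 3| = 3 − 2 = 1.

1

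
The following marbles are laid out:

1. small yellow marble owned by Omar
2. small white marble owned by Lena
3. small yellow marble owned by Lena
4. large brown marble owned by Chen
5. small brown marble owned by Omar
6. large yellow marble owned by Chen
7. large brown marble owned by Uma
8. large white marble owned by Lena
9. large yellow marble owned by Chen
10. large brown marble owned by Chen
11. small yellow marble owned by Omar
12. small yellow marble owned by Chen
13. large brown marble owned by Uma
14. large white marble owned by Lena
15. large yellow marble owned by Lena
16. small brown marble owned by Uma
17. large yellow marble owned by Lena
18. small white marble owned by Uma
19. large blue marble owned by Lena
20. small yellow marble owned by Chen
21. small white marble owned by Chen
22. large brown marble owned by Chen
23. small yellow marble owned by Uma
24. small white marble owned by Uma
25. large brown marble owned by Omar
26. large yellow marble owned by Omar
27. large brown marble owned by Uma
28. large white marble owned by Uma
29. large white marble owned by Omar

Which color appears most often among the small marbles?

Counts by color (restricted to small marbles): yellow 6, white 4, brown 2.
The maximum is 6, held uniquely by yellow.

yellow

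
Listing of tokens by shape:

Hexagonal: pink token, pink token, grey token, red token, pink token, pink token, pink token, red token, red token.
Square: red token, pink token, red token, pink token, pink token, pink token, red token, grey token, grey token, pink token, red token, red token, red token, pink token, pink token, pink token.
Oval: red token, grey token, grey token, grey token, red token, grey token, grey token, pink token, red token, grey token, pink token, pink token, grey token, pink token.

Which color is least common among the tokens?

Counts by color: pink 17, red 12, grey 10.
The minimum is 10, held uniquely by grey.

grey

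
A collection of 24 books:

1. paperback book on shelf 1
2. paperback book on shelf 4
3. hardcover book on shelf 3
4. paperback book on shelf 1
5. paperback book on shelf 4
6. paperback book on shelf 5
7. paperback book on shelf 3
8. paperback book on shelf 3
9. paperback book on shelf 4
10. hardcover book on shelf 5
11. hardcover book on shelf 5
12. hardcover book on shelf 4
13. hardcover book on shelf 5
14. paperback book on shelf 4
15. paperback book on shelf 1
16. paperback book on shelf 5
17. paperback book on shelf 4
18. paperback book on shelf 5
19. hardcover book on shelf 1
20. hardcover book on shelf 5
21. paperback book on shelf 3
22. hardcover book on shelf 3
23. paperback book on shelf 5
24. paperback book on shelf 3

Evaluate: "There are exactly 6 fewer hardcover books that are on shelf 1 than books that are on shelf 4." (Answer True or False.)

False

hardcover books on shelf 1: 1.
books on shelf 4: 6.
The claim requires 6 − 1 (= 5) to equal 6, which does not hold.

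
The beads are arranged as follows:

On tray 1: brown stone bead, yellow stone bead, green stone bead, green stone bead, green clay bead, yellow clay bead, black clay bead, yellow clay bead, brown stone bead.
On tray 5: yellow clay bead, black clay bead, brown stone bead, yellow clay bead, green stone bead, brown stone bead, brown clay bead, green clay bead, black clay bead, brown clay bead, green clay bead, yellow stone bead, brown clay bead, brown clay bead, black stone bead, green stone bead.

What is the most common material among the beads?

clay

Counts by material: clay 14, stone 11.
The maximum is 14, held uniquely by clay.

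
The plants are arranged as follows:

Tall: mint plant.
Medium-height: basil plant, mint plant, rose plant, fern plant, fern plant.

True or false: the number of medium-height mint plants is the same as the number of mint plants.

|medium-height mint plants| = 1.
|mint plants| = 2.
The claim requires 1 = 2, which does not hold.

False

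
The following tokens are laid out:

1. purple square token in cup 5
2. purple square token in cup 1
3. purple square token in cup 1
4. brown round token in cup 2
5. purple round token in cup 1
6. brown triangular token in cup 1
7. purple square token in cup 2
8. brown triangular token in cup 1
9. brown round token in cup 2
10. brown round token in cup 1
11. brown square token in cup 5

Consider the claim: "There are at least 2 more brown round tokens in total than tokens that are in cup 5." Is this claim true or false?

brown round tokens: 3.
tokens in cup 5: 2.
The claim requires 3 − 2 = 1 ≥ 2, which does not hold.

False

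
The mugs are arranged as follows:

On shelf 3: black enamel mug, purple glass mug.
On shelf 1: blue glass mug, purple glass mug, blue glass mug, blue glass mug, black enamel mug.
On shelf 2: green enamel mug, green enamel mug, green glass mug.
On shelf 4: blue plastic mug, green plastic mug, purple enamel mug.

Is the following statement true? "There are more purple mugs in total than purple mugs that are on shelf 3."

True

There are 3 purple mugs.
There is 1 purple mug on shelf 3.
The claim requires 3 > 1, which holds.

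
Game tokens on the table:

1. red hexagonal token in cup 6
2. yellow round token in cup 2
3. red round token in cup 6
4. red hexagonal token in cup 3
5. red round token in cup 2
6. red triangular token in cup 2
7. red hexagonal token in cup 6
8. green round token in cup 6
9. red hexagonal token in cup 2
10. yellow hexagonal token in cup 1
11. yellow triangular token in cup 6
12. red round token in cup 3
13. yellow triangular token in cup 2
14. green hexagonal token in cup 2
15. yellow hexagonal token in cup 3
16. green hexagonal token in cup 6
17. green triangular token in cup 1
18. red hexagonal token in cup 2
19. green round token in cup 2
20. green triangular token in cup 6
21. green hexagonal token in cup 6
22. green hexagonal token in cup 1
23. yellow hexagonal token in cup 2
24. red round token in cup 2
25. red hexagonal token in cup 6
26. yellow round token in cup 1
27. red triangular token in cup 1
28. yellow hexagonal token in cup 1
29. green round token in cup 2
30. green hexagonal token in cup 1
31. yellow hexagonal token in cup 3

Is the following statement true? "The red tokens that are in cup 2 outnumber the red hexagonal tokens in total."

False

red tokens in cup 2: 5.
red hexagonal tokens: 6.
The claim requires 5 > 6, which does not hold.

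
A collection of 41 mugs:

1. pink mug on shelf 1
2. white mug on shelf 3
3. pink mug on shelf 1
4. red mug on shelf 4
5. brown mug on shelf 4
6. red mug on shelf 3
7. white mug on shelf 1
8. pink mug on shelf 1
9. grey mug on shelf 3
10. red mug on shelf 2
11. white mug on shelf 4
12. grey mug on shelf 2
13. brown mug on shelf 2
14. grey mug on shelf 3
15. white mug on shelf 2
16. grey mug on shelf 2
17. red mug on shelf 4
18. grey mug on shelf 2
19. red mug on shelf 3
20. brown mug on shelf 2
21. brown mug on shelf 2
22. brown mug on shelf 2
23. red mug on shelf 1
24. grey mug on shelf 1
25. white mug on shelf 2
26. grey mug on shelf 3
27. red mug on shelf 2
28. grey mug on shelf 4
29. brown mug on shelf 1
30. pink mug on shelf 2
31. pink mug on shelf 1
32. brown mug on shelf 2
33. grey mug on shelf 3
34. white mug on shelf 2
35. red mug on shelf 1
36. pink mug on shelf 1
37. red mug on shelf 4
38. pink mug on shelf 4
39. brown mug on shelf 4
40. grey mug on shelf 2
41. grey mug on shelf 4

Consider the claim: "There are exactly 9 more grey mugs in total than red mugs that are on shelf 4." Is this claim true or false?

False

|grey mugs| = 11.
|red mugs on shelf 4| = 3.
The claim requires 11 − 3 (= 8) to equal 9, which does not hold.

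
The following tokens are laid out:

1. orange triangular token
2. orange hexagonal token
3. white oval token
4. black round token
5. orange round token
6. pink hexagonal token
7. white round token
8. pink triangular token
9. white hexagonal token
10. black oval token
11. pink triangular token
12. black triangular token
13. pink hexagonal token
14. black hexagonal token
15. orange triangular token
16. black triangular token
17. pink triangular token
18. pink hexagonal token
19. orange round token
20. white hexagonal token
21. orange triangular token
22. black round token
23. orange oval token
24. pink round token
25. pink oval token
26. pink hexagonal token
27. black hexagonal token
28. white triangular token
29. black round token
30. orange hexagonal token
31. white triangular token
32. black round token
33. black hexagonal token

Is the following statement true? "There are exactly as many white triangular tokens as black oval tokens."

False

There are 2 white triangular tokens.
There is 1 black oval token.
The claim requires 2 = 1, which does not hold.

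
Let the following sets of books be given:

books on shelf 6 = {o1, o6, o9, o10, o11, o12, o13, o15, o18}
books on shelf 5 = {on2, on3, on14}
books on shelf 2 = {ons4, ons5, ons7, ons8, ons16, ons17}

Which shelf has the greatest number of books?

shelf 6

Counts by shelf: shelf 6→9, shelf 2→6, shelf 5→3.
The maximum is 9, held uniquely by shelf 6.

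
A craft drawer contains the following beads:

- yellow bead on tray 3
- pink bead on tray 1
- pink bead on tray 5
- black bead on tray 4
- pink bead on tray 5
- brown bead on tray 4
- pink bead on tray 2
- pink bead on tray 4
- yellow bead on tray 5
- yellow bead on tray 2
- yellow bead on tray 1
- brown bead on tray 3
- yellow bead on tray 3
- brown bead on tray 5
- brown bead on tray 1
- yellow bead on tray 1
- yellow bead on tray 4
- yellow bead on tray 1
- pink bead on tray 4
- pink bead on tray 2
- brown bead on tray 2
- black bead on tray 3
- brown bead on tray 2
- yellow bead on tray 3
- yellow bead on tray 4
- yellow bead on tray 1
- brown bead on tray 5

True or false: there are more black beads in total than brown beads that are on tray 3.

|black beads| = 2.
|brown beads on tray 3| = 1.
The claim requires 2 > 1, which holds.

True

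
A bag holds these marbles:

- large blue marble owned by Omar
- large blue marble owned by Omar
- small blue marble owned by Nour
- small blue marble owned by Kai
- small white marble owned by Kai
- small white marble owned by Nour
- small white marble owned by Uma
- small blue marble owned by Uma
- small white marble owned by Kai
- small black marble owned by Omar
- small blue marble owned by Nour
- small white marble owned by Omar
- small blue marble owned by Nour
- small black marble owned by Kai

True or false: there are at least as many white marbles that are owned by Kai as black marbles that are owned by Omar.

True

Count of white marbles owned by Kai: 2.
Count of black marbles owned by Omar: 1.
The claim requires 2 ≥ 1, which holds.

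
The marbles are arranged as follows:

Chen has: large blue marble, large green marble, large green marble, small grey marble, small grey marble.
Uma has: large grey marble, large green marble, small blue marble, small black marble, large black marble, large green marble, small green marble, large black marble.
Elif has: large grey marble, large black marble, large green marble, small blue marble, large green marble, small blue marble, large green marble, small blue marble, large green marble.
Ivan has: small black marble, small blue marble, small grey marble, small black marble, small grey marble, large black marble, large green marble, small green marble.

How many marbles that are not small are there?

Total marbles: 30; with the excluded value: 14; remaining 30 − 14 = 16.

16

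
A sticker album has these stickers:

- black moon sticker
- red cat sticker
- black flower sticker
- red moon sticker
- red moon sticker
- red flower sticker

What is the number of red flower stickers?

1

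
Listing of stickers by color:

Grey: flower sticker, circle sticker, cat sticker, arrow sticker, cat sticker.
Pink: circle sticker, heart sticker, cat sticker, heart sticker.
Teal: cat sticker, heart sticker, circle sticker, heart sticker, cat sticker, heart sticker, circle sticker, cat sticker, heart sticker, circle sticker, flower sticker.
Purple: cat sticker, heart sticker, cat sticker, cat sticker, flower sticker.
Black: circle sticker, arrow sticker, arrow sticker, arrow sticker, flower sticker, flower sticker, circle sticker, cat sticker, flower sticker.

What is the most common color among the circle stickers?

Counts by color (restricted to circle stickers): teal 3, black 2, grey 1, pink 1.
The maximum is 3, held uniquely by teal.

teal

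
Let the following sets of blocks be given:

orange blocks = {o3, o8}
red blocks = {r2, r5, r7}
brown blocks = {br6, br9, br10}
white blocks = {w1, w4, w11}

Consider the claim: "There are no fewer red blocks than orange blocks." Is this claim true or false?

True

|red blocks| = 3.
|orange blocks| = 2.
The claim requires 3 ≥ 2, which holds.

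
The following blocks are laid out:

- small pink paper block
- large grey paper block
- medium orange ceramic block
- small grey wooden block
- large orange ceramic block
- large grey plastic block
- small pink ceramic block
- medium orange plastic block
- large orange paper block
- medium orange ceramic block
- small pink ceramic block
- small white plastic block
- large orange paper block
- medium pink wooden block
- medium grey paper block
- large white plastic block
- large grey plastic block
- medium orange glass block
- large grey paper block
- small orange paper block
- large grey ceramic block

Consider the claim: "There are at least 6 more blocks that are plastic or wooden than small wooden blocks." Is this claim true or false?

|blocks that are plastic or wooden| = 7.
|small wooden blocks| = 1.
The claim requires 7 − 1 = 6 ≥ 6, which holds.

True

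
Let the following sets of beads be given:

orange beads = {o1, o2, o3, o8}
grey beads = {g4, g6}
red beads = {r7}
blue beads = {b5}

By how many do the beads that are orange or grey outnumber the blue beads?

beads that are orange or grey: 6.
blue beads: 1.
6 − 1 = 5.

5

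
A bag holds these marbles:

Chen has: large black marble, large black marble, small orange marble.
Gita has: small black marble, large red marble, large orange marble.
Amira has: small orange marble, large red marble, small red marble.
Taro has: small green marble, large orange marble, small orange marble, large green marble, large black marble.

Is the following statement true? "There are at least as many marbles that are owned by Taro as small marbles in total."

False

marbles owned by Taro: 5.
small marbles: 6.
The claim requires 5 ≥ 6, which does not hold.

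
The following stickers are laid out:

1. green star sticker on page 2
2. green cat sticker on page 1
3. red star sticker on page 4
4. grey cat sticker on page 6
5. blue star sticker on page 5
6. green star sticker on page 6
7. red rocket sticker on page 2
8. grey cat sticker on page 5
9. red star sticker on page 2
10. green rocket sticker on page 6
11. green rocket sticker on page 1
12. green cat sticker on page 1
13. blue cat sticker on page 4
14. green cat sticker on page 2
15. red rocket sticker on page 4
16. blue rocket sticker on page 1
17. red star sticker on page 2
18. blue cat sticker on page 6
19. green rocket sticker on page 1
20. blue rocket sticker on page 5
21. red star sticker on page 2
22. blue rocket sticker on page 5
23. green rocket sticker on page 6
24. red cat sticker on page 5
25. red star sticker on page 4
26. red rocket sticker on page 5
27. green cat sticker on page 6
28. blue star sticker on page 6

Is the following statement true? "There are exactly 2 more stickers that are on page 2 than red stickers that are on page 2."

|stickers on page 2| = 6.
|red stickers on page 2| = 4.
The claim requires 6 − 4 (= 2) to equal 2, which holds.

True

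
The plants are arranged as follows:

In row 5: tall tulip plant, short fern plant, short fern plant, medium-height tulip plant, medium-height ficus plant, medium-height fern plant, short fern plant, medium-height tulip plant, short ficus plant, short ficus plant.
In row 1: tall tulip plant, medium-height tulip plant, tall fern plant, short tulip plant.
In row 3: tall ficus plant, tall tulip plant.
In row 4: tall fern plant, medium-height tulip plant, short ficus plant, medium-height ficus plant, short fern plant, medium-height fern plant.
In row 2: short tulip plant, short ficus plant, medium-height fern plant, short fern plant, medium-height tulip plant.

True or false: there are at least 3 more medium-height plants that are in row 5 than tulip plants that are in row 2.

medium-height plants in row 5: 4.
tulip plants in row 2: 2.
The claim requires 4 − 2 = 2 ≥ 3, which does not hold.

False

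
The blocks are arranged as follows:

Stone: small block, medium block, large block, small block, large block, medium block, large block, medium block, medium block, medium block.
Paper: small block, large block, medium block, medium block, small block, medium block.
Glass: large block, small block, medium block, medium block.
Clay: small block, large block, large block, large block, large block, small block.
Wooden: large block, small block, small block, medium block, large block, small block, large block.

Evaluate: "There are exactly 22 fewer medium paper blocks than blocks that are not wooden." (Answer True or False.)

medium paper blocks: 3.
blocks that are not wooden: 26.
The claim requires 26 − 3 (= 23) to equal 22, which does not hold.

False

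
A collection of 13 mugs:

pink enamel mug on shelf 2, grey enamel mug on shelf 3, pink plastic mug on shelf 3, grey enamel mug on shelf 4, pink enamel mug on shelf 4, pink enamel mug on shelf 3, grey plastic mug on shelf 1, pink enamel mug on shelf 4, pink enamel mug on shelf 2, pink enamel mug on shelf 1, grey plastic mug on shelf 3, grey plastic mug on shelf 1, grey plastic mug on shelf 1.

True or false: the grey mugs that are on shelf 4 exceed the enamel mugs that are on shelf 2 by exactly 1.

|grey mugs on shelf 4| = 1.
|enamel mugs on shelf 2| = 2.
The claim requires 1 − 2 (= -1) to equal 1, which does not hold.

False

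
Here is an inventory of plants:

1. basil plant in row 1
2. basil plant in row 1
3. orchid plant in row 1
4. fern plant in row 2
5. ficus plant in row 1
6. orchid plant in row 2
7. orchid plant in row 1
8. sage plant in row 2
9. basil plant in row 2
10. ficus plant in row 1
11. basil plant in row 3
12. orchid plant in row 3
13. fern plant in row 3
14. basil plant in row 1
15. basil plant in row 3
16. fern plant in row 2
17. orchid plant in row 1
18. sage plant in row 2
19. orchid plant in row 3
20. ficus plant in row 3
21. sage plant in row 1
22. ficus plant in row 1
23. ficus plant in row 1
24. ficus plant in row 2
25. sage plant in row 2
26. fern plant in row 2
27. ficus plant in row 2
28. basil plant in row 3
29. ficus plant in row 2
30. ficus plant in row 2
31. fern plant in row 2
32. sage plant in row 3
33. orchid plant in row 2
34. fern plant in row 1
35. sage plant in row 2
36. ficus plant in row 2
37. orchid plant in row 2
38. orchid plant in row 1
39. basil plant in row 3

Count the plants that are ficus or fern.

16

fern: 6; ficus: 10; together 6 + 10 = 16.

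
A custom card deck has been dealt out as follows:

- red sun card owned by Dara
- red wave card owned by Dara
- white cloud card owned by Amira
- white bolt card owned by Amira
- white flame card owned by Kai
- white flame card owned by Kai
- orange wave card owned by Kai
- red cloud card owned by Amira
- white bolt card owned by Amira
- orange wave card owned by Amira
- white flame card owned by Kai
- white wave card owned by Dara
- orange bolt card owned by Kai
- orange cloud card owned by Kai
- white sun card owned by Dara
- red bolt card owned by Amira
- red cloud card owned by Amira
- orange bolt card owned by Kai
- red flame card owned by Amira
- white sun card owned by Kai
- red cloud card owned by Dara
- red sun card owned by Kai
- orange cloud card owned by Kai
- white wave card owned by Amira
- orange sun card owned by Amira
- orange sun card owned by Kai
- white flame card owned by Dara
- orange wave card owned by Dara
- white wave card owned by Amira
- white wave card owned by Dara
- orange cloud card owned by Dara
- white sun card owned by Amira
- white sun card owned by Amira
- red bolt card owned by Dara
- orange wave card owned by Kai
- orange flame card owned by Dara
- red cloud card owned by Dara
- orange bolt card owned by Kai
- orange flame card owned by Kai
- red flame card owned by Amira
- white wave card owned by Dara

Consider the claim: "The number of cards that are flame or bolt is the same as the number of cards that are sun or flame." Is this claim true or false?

False

There are 15 cards that are flame or bolt.
There are 16 cards that are sun or flame.
The claim requires 15 = 16, which does not hold.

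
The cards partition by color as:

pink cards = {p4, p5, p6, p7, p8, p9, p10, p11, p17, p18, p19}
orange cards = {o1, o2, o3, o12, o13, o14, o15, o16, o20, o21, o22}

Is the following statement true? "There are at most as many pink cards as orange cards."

pink cards: 11.
orange cards: 11.
The claim requires 11 ≤ 11, which holds.

True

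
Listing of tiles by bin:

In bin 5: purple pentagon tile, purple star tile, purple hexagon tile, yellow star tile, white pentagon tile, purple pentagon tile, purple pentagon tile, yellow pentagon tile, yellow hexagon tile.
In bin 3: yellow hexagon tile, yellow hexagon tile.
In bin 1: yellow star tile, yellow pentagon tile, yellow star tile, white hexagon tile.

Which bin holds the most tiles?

Counts by bin: bin 5→9, bin 1→4, bin 3→2.
The maximum is 9, held uniquely by bin 5.

bin 5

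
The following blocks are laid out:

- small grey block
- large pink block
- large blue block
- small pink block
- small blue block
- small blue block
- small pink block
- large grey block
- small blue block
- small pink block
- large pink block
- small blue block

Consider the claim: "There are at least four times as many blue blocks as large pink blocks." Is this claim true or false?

blue blocks: 5.
large pink blocks: 2.
The claim requires 5 ≥ 4 × 2 = 8, which does not hold.

False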